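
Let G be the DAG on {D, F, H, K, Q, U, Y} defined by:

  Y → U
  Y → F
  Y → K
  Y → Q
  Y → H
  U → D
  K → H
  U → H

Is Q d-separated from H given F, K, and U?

No

There are 3 undirected paths between Q and H; checking each against the conditioning set {F, K, U}:
Path 1: Q ← Y → K → H
  K is a chain here and K is conditioned on, so the path is blocked at K.
Path 2: Q ← Y → U → H
  U is a chain here and U is conditioned on, so the path is blocked at U.
Path 3: Q ← Y → H
  Y is a fork and Y is not conditioned on — no node blocks this path, so it is active.
Since the path Q ← Y → H is active, Q and H are not d-separated given {F, K, U}.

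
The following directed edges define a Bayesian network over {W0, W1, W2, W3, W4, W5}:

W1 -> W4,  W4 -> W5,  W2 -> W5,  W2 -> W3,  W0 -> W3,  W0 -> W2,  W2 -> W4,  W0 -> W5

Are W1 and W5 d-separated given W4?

We examine all 4 paths between W1 and W5:
Path 1: W1 → W4 ← W2 → W3 ← W0 → W5
  W3 is a collider here and neither W3 nor any of its descendants is conditioned on, so the collider stays closed — the path is blocked at W3.
Path 2: W1 → W4 ← W2 ← W0 → W5
  W4 is a collider and W4 is conditioned on, which opens it; W2 is a chain and W2 is not conditioned on; W0 is a fork and W0 is not conditioned on — no node blocks this path, so it is active.
Path 3: W1 → W4 ← W2 → W5
  W4 is a collider and W4 is conditioned on, which opens it; W2 is a fork and W2 is not conditioned on — no node blocks this path, so it is active.
Path 4: W1 → W4 → W5
  W4 is a chain here and W4 is conditioned on, so the path is blocked at W4.
At least one path is unblocked, so d-separation fails.

No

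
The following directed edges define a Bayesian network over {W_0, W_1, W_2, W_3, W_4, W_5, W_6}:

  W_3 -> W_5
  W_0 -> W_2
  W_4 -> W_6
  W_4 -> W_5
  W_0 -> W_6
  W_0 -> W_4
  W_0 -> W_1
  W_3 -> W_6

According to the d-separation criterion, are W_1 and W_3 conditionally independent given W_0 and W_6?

We examine all 4 paths between W_1 and W_3:
Path 1: W_1 ← W_0 → W_4 → W_5 ← W_3
  W_0 is a fork here and W_0 is conditioned on, so the path is blocked at W_0.
Path 2: W_1 ← W_0 → W_4 → W_6 ← W_3
  W_0 is a fork here and W_0 is conditioned on, so the path is blocked at W_0.
Path 3: W_1 ← W_0 → W_6 ← W_4 → W_5 ← W_3
  W_0 is a fork here and W_0 is conditioned on, so the path is blocked at W_0.
Path 4: W_1 ← W_0 → W_6 ← W_3
  W_0 is a fork here and W_0 is conditioned on, so the path is blocked at W_0.
All paths are blocked; W_1 ⊥ W_3 | {W_0, W_6} holds.

Yes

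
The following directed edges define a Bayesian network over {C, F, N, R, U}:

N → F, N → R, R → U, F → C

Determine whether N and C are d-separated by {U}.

No

Only one path connects N and C:
  1. N → F → C — F:chain[open] ⇒ active
Because an active path exists, N and C are not d-separated.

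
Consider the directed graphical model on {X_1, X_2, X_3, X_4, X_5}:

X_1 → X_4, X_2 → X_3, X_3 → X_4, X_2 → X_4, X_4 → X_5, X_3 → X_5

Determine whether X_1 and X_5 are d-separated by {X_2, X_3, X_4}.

We examine all 3 paths between X_1 and X_5:
Path 1: X_1 → X_4 ← X_2 → X_3 → X_5
  X_2 is a fork here and X_2 is conditioned on, so the path is blocked at X_2.
Path 2: X_1 → X_4 → X_5
  X_4 is a chain here and X_4 is conditioned on, so the path is blocked at X_4.
Path 3: X_1 → X_4 ← X_3 → X_5
  X_3 is a fork here and X_3 is conditioned on, so the path is blocked at X_3.
Since every path is blocked, d-separation holds.

Yes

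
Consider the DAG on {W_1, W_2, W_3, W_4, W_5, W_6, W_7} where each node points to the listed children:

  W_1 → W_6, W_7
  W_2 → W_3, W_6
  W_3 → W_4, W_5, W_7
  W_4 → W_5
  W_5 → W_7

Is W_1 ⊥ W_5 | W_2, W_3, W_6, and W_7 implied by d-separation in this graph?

No

6 paths connect W_1 and W_5; each must be blocked for d-separation to hold:
Path 1: W_1 → W_7 ← W_3 → W_4 → W_5
  W_3 is a fork here and W_3 is conditioned on, so the path is blocked at W_3.
Path 2: W_1 → W_7 ← W_3 → W_5
  W_3 is a fork here and W_3 is conditioned on, so the path is blocked at W_3.
Path 3: W_1 → W_7 ← W_5
  W_7 is a collider and W_7 is conditioned on, which opens it — no node blocks this path, so it is active.
Path 4: W_1 → W_6 ← W_2 → W_3 → W_7 ← W_5
  W_2 is a fork here and W_2 is conditioned on, so the path is blocked at W_2.
Path 5: W_1 → W_6 ← W_2 → W_3 → W_4 → W_5
  W_2 is a fork here and W_2 is conditioned on, so the path is blocked at W_2.
Path 6: W_1 → W_6 ← W_2 → W_3 → W_5
  W_2 is a fork here and W_2 is conditioned on, so the path is blocked at W_2.
Since the path W_1 → W_7 ← W_5 is active, W_1 and W_5 are not d-separated given {W_2, W_3, W_6, W_7}.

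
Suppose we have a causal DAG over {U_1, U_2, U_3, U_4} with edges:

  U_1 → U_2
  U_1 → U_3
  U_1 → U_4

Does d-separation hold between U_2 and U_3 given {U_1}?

Yes — U_2 and U_3 are d-separated given {U_1}.

The only undirected path from U_2 to U_3 is:
Path 1: U_2 ← U_1 → U_3
  U_1 is a fork here and U_1 is conditioned on, so the path is blocked at U_1.
All paths are blocked; U_2 ⊥ U_3 | {U_1} holds.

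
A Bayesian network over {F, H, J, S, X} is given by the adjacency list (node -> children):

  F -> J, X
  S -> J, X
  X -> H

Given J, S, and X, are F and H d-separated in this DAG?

Yes

We examine all 2 paths between F and H:
Path 1: F → X → H
  X is a chain here and X is conditioned on, so the path is blocked at X.
Path 2: F → J ← S → X → H
  S is a fork here and S is conditioned on, so the path is blocked at S.
Since every path is blocked, d-separation holds.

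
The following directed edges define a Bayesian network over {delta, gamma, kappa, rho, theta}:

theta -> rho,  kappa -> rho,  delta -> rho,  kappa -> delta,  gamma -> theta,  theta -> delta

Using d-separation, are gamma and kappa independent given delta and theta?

Yes

We examine all 4 paths between gamma and kappa:
Path 1: gamma → theta → rho ← kappa
  theta is a chain here and theta is conditioned on, so the path is blocked at theta.
Path 2: gamma → theta → rho ← delta ← kappa
  theta is a chain here and theta is conditioned on, so the path is blocked at theta.
Path 3: gamma → theta → delta → rho ← kappa
  theta is a chain here and theta is conditioned on, so the path is blocked at theta.
Path 4: gamma → theta → delta ← kappa
  theta is a chain here and theta is conditioned on, so the path is blocked at theta.
All paths are blocked; gamma ⊥ kappa | {delta, theta} holds.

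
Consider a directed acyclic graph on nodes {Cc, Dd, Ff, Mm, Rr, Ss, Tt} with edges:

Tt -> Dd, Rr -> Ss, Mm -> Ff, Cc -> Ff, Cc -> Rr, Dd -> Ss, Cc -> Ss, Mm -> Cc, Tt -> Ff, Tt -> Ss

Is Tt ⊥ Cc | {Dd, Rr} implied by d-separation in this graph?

Yes

We examine all 6 paths between Tt and Cc:
Path 1: Tt → Ss ← Rr ← Cc
  Ss is a collider here and neither Ss nor any of its descendants is conditioned on, so the collider stays closed — the path is blocked at Ss.
Path 2: Tt → Ss ← Cc
  Ss is a collider here and neither Ss nor any of its descendants is conditioned on, so the collider stays closed — the path is blocked at Ss.
Path 3: Tt → Ff ← Cc
  Ff is a collider here and neither Ff nor any of its descendants is conditioned on, so the collider stays closed — the path is blocked at Ff.
Path 4: Tt → Ff ← Mm → Cc
  Ff is a collider here and neither Ff nor any of its descendants is conditioned on, so the collider stays closed — the path is blocked at Ff.
Path 5: Tt → Dd → Ss ← Rr ← Cc
  Dd is a chain here and Dd is conditioned on, so the path is blocked at Dd.
Path 6: Tt → Dd → Ss ← Cc
  Dd is a chain here and Dd is conditioned on, so the path is blocked at Dd.
Since every path is blocked, d-separation holds.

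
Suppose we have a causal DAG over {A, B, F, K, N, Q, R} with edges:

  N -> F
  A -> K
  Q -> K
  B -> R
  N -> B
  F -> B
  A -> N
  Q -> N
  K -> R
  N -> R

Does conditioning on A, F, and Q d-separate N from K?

Yes

Enumerating the 5 paths from N to K and testing each for blocking by {A, F, Q}:
Path 1: N ← A → K
  A is a fork here and A is conditioned on, so the path is blocked at A.
Path 2: N → R ← K
  R is a collider here and neither R nor any of its descendants is conditioned on, so the collider stays closed — the path is blocked at R.
Path 3: N ← Q → K
  Q is a fork here and Q is conditioned on, so the path is blocked at Q.
Path 4: N → F → B → R ← K
  F is a chain here and F is conditioned on, so the path is blocked at F.
Path 5: N → B → R ← K
  R is a collider here and neither R nor any of its descendants is conditioned on, so the collider stays closed — the path is blocked at R.
Every path is blocked, so N and K are d-separated given {A, F, Q}.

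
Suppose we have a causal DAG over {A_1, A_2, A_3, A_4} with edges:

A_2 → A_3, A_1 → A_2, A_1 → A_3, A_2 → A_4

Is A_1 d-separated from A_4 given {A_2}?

Enumerating the 2 paths from A_1 to A_4 and testing each for blocking by {A_2}:
  1. A_1 → A_2 → A_4 — A_2:chain[blocks] ⇒ blocked
  2. A_1 → A_3 ← A_2 → A_4 — A_3:collider[blocks]; A_2:fork[blocks] ⇒ blocked
Every path is blocked, so A_1 and A_4 are d-separated given {A_2}.

Yes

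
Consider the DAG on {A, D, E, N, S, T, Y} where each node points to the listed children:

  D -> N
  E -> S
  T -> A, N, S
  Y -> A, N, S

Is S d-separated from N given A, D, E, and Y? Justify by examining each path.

4 paths connect S and N; each must be blocked for d-separation to hold:
Path 1: S ← T → A ← Y → N
  Y is a fork here and Y is conditioned on, so the path is blocked at Y.
Path 2: S ← T → N
  T is a fork and T is not conditioned on — no node blocks this path, so it is active.
Path 3: S ← Y → A ← T → N
  Y is a fork here and Y is conditioned on, so the path is blocked at Y.
Path 4: S ← Y → N
  Y is a fork here and Y is conditioned on, so the path is blocked at Y.
Since the path S ← T → N is active, S and N are not d-separated given {A, D, E, Y}.

No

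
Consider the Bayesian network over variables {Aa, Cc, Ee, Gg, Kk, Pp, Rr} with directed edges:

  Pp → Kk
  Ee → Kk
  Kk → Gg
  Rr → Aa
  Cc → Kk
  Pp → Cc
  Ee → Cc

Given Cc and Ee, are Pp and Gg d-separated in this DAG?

3 paths connect Pp and Gg; each must be blocked for d-separation to hold:
Path 1: Pp → Kk → Gg
  Kk is a chain and Kk is not conditioned on — no node blocks this path, so it is active.
Path 2: Pp → Cc → Kk → Gg
  Cc is a chain here and Cc is conditioned on, so the path is blocked at Cc.
Path 3: Pp → Cc ← Ee → Kk → Gg
  Ee is a fork here and Ee is conditioned on, so the path is blocked at Ee.
At least one path is unblocked, so d-separation fails.

No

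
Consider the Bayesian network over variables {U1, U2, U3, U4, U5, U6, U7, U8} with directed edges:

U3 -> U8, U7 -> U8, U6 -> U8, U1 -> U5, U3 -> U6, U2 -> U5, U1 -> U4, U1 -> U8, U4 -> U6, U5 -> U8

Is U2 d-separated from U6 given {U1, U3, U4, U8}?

6 paths connect U2 and U6; each must be blocked for d-separation to hold:
Path 1: U2 → U5 → U8 ← U6
  U5 is a chain and U5 is not conditioned on; U8 is a collider and U8 is conditioned on, which opens it — no node blocks this path, so it is active.
Path 2: U2 → U5 → U8 ← U3 → U6
  U3 is a fork here and U3 is conditioned on, so the path is blocked at U3.
Path 3: U2 → U5 → U8 ← U1 → U4 → U6
  U1 is a fork here and U1 is conditioned on, so the path is blocked at U1.
Path 4: U2 → U5 ← U1 → U4 → U6
  U1 is a fork here and U1 is conditioned on, so the path is blocked at U1.
Path 5: U2 → U5 ← U1 → U8 ← U6
  U1 is a fork here and U1 is conditioned on, so the path is blocked at U1.
Path 6: U2 → U5 ← U1 → U8 ← U3 → U6
  U1 is a fork here and U1 is conditioned on, so the path is blocked at U1.
Since the path U2 → U5 → U8 ← U6 is active, U2 and U6 are not d-separated given {U1, U3, U4, U8}.

No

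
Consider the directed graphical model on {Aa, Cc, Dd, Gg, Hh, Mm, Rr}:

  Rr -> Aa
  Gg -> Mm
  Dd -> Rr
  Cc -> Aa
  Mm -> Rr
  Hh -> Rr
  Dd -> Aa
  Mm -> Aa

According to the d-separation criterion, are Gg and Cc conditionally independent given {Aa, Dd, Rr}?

Enumerating the 3 paths from Gg to Cc and testing each for blocking by {Aa, Dd, Rr}:
Path 1: Gg → Mm → Rr ← Dd → Aa ← Cc
  Dd is a fork here and Dd is conditioned on, so the path is blocked at Dd.
Path 2: Gg → Mm → Rr → Aa ← Cc
  Rr is a chain here and Rr is conditioned on, so the path is blocked at Rr.
Path 3: Gg → Mm → Aa ← Cc
  Mm is a chain and Mm is not conditioned on; Aa is a collider and Aa is conditioned on, which opens it — no node blocks this path, so it is active.
Because an active path exists, Gg and Cc are not d-separated.

No — Gg and Cc are not d-separated given {Aa, Dd, Rr}.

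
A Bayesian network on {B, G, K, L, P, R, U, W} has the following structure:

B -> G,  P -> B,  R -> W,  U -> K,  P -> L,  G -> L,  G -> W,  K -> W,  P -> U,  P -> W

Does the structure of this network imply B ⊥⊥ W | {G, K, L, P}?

There are 6 undirected paths between B and W; checking each against the conditioning set {G, K, L, P}:
Path 1: B → G → W
  G is a chain here and G is conditioned on, so the path is blocked at G.
Path 2: B → G → L ← P → U → K → W
  G is a chain here and G is conditioned on, so the path is blocked at G.
Path 3: B → G → L ← P → W
  G is a chain here and G is conditioned on, so the path is blocked at G.
Path 4: B ← P → U → K → W
  P is a fork here and P is conditioned on, so the path is blocked at P.
Path 5: B ← P → W
  P is a fork here and P is conditioned on, so the path is blocked at P.
Path 6: B ← P → L ← G → W
  P is a fork here and P is conditioned on, so the path is blocked at P.
All paths are blocked; B ⊥ W | {G, K, L, P} holds.

Yes — B and W are d-separated given {G, K, L, P}.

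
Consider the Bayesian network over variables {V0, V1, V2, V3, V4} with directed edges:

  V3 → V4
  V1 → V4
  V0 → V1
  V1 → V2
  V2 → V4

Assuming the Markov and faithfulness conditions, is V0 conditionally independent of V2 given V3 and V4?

No — V0 and V2 are not d-separated given {V3, V4}.

Enumerating the 2 paths from V0 to V2 and testing each for blocking by {V3, V4}:
Path 1: V0 → V1 → V2
  V1 is a chain and V1 is not conditioned on — no node blocks this path, so it is active.
Path 2: V0 → V1 → V4 ← V2
  V1 is a chain and V1 is not conditioned on; V4 is a collider and V4 is conditioned on, which opens it — no node blocks this path, so it is active.
Since the path V0 → V1 → V2 is active, V0 and V2 are not d-separated given {V3, V4}.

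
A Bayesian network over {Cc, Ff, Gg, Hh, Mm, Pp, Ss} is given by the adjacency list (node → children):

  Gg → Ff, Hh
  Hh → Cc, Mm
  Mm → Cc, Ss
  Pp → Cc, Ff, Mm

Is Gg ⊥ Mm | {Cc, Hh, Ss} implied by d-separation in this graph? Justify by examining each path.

Yes

There are 6 undirected paths between Gg and Mm; checking each against the conditioning set {Cc, Hh, Ss}:
Path 1: Gg → Ff ← Pp → Mm
  Ff is a collider here and neither Ff nor any of its descendants is conditioned on, so the collider stays closed — the path is blocked at Ff.
Path 2: Gg → Ff ← Pp → Cc ← Mm
  Ff is a collider here and neither Ff nor any of its descendants is conditioned on, so the collider stays closed — the path is blocked at Ff.
Path 3: Gg → Ff ← Pp → Cc ← Hh → Mm
  Ff is a collider here and neither Ff nor any of its descendants is conditioned on, so the collider stays closed — the path is blocked at Ff.
Path 4: Gg → Hh → Mm
  Hh is a chain here and Hh is conditioned on, so the path is blocked at Hh.
Path 5: Gg → Hh → Cc ← Pp → Mm
  Hh is a chain here and Hh is conditioned on, so the path is blocked at Hh.
Path 6: Gg → Hh → Cc ← Mm
  Hh is a chain here and Hh is conditioned on, so the path is blocked at Hh.
Every path is blocked, so Gg and Mm are d-separated given {Cc, Hh, Ss}.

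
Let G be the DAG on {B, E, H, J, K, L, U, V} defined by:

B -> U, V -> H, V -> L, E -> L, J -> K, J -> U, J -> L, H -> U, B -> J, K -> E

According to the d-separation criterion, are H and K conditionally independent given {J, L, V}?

Yes

6 paths connect H and K; each must be blocked for d-separation to hold:
  1. H → U ← J → L ← E ← K — U:collider[blocks]; J:fork[blocks]; L:collider[open]; E:chain[open] ⇒ blocked
  2. H → U ← J → K — U:collider[blocks]; J:fork[blocks] ⇒ blocked
  3. H → U ← B → J → L ← E ← K — U:collider[blocks]; B:fork[open]; J:chain[blocks]; L:collider[open]; E:chain[open] ⇒ blocked
  4. H → U ← B → J → K — U:collider[blocks]; B:fork[open]; J:chain[blocks] ⇒ blocked
  5. H ← V → L ← J → K — V:fork[blocks]; L:collider[open]; J:fork[blocks] ⇒ blocked
  6. H ← V → L ← E ← K — V:fork[blocks]; L:collider[open]; E:chain[open] ⇒ blocked
Every path is blocked, so H and K are d-separated given {J, L, V}.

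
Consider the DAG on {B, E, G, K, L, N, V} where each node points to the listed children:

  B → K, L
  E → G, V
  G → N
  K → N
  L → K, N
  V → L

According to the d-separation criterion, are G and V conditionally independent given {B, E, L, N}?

Yes

We examine all 4 paths between G and V:
Path 1: G ← E → V
  E is a fork here and E is conditioned on, so the path is blocked at E.
Path 2: G → N ← K ← L ← V
  L is a chain here and L is conditioned on, so the path is blocked at L.
Path 3: G → N ← K ← B → L ← V
  B is a fork here and B is conditioned on, so the path is blocked at B.
Path 4: G → N ← L ← V
  L is a chain here and L is conditioned on, so the path is blocked at L.
Every path is blocked, so G and V are d-separated given {B, E, L, N}.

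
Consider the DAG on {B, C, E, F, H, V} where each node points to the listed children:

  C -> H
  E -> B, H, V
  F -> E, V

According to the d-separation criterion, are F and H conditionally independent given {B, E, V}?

Yes

There are 2 undirected paths between F and H; checking each against the conditioning set {B, E, V}:
Path 1: F → E → H
  E is a chain here and E is conditioned on, so the path is blocked at E.
Path 2: F → V ← E → H
  E is a fork here and E is conditioned on, so the path is blocked at E.
All paths are blocked; F ⊥ H | {B, E, V} holds.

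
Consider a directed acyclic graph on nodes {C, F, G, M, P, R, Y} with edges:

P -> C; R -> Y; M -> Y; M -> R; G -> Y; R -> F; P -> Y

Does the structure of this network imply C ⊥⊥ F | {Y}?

We examine all 2 paths between C and F:
Path 1: C ← P → Y ← M → R → F
  P is a fork and P is not conditioned on; Y is a collider and Y is conditioned on, which opens it; M is a fork and M is not conditioned on; R is a chain and R is not conditioned on — no node blocks this path, so it is active.
Path 2: C ← P → Y ← R → F
  P is a fork and P is not conditioned on; Y is a collider and Y is conditioned on, which opens it; R is a fork and R is not conditioned on — no node blocks this path, so it is active.
Because an active path exists, C and F are not d-separated.

No — C and F are not d-separated given {Y}.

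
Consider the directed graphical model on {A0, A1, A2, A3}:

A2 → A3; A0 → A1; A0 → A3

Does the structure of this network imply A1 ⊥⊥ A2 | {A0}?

There is one path between A1 and A2:
Path 1: A1 ← A0 → A3 ← A2
  A0 is a fork here and A0 is conditioned on, so the path is blocked at A0.
Since every path is blocked, d-separation holds.

Yes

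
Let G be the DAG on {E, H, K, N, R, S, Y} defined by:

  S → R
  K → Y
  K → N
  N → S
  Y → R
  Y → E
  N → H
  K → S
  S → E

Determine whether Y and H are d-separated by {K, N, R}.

There are 6 undirected paths between Y and H; checking each against the conditioning set {K, N, R}:
  1. Y → E ← S ← N → H — E:collider[blocks]; S:chain[open]; N:fork[blocks] ⇒ blocked
  2. Y → E ← S ← K → N → H — E:collider[blocks]; S:chain[open]; K:fork[blocks]; N:chain[blocks] ⇒ blocked
  3. Y ← K → N → H — K:fork[blocks]; N:chain[blocks] ⇒ blocked
  4. Y ← K → S ← N → H — K:fork[blocks]; S:collider[open]; N:fork[blocks] ⇒ blocked
  5. Y → R ← S ← N → H — R:collider[open]; S:chain[open]; N:fork[blocks] ⇒ blocked
  6. Y → R ← S ← K → N → H — R:collider[open]; S:chain[open]; K:fork[blocks]; N:chain[blocks] ⇒ blocked
All paths are blocked; Y ⊥ H | {K, N, R} holds.

Yes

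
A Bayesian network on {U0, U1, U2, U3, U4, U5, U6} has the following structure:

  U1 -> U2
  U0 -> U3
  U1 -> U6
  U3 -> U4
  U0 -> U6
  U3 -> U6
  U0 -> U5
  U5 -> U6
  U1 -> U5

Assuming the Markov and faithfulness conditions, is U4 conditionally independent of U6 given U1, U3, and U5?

Yes

Enumerating the 4 paths from U4 to U6 and testing each for blocking by {U1, U3, U5}:
Path 1: U4 ← U3 → U6
  U3 is a fork here and U3 is conditioned on, so the path is blocked at U3.
Path 2: U4 ← U3 ← U0 → U6
  U3 is a chain here and U3 is conditioned on, so the path is blocked at U3.
Path 3: U4 ← U3 ← U0 → U5 → U6
  U3 is a chain here and U3 is conditioned on, so the path is blocked at U3.
Path 4: U4 ← U3 ← U0 → U5 ← U1 → U6
  U3 is a chain here and U3 is conditioned on, so the path is blocked at U3.
Since every path is blocked, d-separation holds.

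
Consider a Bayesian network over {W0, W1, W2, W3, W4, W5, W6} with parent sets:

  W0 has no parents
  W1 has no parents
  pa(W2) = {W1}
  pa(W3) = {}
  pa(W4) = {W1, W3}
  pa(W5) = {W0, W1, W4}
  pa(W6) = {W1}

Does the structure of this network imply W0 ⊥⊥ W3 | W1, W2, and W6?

Yes

There are 2 undirected paths between W0 and W3; checking each against the conditioning set {W1, W2, W6}:
  1. W0 → W5 ← W1 → W4 ← W3 — W5:collider[blocks]; W1:fork[blocks]; W4:collider[blocks] ⇒ blocked
  2. W0 → W5 ← W4 ← W3 — W5:collider[blocks]; W4:chain[open] ⇒ blocked
Since every path is blocked, d-separation holds.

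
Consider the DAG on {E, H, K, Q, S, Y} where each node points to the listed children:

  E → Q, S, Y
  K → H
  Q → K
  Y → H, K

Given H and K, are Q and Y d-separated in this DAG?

Enumerating the 3 paths from Q to Y and testing each for blocking by {H, K}:
  1. Q ← E → Y — E:fork[open] ⇒ active
  2. Q → K → H ← Y — K:chain[blocks]; H:collider[open] ⇒ blocked
  3. Q → K ← Y — K:collider[open] ⇒ active
Because an active path exists, Q and Y are not d-separated.

No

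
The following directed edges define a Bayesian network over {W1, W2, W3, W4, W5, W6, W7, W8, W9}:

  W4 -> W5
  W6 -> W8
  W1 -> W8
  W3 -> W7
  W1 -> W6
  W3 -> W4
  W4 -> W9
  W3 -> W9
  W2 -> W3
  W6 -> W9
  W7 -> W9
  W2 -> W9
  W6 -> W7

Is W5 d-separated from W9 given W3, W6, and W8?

No

Enumerating the 5 paths from W5 to W9 and testing each for blocking by {W3, W6, W8}:
Path 1: W5 ← W4 → W9
  W4 is a fork and W4 is not conditioned on — no node blocks this path, so it is active.
Path 2: W5 ← W4 ← W3 → W9
  W3 is a fork here and W3 is conditioned on, so the path is blocked at W3.
Path 3: W5 ← W4 ← W3 ← W2 → W9
  W3 is a chain here and W3 is conditioned on, so the path is blocked at W3.
Path 4: W5 ← W4 ← W3 → W7 → W9
  W3 is a fork here and W3 is conditioned on, so the path is blocked at W3.
Path 5: W5 ← W4 ← W3 → W7 ← W6 → W9
  W3 is a fork here and W3 is conditioned on, so the path is blocked at W3.
Because an active path exists, W5 and W9 are not d-separated.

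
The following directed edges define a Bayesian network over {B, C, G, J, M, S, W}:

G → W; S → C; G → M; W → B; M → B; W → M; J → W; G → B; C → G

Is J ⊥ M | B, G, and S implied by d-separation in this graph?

Enumerating the 5 paths from J to M and testing each for blocking by {B, G, S}:
Path 1: J → W ← G → M
  G is a fork here and G is conditioned on, so the path is blocked at G.
Path 2: J → W ← G → B ← M
  G is a fork here and G is conditioned on, so the path is blocked at G.
Path 3: J → W → M
  W is a chain and W is not conditioned on — no node blocks this path, so it is active.
Path 4: J → W → B ← G → M
  G is a fork here and G is conditioned on, so the path is blocked at G.
Path 5: J → W → B ← M
  W is a chain and W is not conditioned on; B is a collider and B is conditioned on, which opens it — no node blocks this path, so it is active.
Because an active path exists, J and M are not d-separated.

No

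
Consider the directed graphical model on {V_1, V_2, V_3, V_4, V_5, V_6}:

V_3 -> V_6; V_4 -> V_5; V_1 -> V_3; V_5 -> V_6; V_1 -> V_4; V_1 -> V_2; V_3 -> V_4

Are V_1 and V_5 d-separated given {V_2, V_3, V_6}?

There are 4 undirected paths between V_1 and V_5; checking each against the conditioning set {V_2, V_3, V_6}:
Path 1: V_1 → V_4 → V_5
  V_4 is a chain and V_4 is not conditioned on — no node blocks this path, so it is active.
Path 2: V_1 → V_4 ← V_3 → V_6 ← V_5
  V_3 is a fork here and V_3 is conditioned on, so the path is blocked at V_3.
Path 3: V_1 → V_3 → V_4 → V_5
  V_3 is a chain here and V_3 is conditioned on, so the path is blocked at V_3.
Path 4: V_1 → V_3 → V_6 ← V_5
  V_3 is a chain here and V_3 is conditioned on, so the path is blocked at V_3.
Because an active path exists, V_1 and V_5 are not d-separated.

No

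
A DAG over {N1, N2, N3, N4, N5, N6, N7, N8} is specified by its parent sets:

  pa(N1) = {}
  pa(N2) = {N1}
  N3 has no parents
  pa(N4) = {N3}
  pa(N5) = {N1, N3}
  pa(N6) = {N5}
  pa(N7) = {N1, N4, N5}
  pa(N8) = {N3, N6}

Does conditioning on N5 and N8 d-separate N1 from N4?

6 paths connect N1 and N4; each must be blocked for d-separation to hold:
Path 1: N1 → N7 ← N5 → N6 → N8 ← N3 → N4
  N7 is a collider here and neither N7 nor any of its descendants is conditioned on, so the collider stays closed — the path is blocked at N7.
Path 2: N1 → N7 ← N5 ← N3 → N4
  N7 is a collider here and neither N7 nor any of its descendants is conditioned on, so the collider stays closed — the path is blocked at N7.
Path 3: N1 → N7 ← N4
  N7 is a collider here and neither N7 nor any of its descendants is conditioned on, so the collider stays closed — the path is blocked at N7.
Path 4: N1 → N5 → N7 ← N4
  N5 is a chain here and N5 is conditioned on, so the path is blocked at N5.
Path 5: N1 → N5 → N6 → N8 ← N3 → N4
  N5 is a chain here and N5 is conditioned on, so the path is blocked at N5.
Path 6: N1 → N5 ← N3 → N4
  N5 is a collider and N5 is conditioned on, which opens it; N3 is a fork and N3 is not conditioned on — no node blocks this path, so it is active.
At least one path is unblocked, so d-separation fails.

No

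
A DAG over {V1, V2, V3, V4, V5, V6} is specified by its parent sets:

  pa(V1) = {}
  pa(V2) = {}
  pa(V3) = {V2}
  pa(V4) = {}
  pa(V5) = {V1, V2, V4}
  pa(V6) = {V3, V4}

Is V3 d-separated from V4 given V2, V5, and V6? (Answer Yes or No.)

We examine all 2 paths between V3 and V4:
Path 1: V3 → V6 ← V4
  V6 is a collider and V6 is conditioned on, which opens it — no node blocks this path, so it is active.
Path 2: V3 ← V2 → V5 ← V4
  V2 is a fork here and V2 is conditioned on, so the path is blocked at V2.
Since the path V3 → V6 ← V4 is active, V3 and V4 are not d-separated given {V2, V5, V6}.

No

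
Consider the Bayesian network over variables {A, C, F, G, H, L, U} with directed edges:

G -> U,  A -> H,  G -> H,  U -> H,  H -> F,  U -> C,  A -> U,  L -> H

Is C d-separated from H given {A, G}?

No — C and H are not d-separated given {A, G}.

3 paths connect C and H; each must be blocked for d-separation to hold:
Path 1: C ← U ← G → H
  G is a fork here and G is conditioned on, so the path is blocked at G.
Path 2: C ← U ← A → H
  A is a fork here and A is conditioned on, so the path is blocked at A.
Path 3: C ← U → H
  U is a fork and U is not conditioned on — no node blocks this path, so it is active.
Since the path C ← U → H is active, C and H are not d-separated given {A, G}.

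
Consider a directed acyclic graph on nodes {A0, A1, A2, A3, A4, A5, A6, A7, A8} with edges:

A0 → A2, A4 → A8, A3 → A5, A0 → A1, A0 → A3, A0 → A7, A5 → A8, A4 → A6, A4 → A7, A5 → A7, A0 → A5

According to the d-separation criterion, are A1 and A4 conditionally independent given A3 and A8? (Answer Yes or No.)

No

6 paths connect A1 and A4; each must be blocked for d-separation to hold:
Path 1: A1 ← A0 → A3 → A5 → A7 ← A4
  A3 is a chain here and A3 is conditioned on, so the path is blocked at A3.
Path 2: A1 ← A0 → A3 → A5 → A8 ← A4
  A3 is a chain here and A3 is conditioned on, so the path is blocked at A3.
Path 3: A1 ← A0 → A5 → A7 ← A4
  A7 is a collider here and neither A7 nor any of its descendants is conditioned on, so the collider stays closed — the path is blocked at A7.
Path 4: A1 ← A0 → A5 → A8 ← A4
  A0 is a fork and A0 is not conditioned on; A5 is a chain and A5 is not conditioned on; A8 is a collider and A8 is conditioned on, which opens it — no node blocks this path, so it is active.
Path 5: A1 ← A0 → A7 ← A5 → A8 ← A4
  A7 is a collider here and neither A7 nor any of its descendants is conditioned on, so the collider stays closed — the path is blocked at A7.
Path 6: A1 ← A0 → A7 ← A4
  A7 is a collider here and neither A7 nor any of its descendants is conditioned on, so the collider stays closed — the path is blocked at A7.
Because an active path exists, A1 and A4 are not d-separated.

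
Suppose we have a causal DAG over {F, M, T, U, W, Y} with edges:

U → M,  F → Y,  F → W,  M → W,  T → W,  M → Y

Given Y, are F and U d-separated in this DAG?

No — F and U are not d-separated given {Y}.

2 paths connect F and U; each must be blocked for d-separation to hold:
Path 1: F → Y ← M ← U
  Y is a collider and Y is conditioned on, which opens it; M is a chain and M is not conditioned on — no node blocks this path, so it is active.
Path 2: F → W ← M ← U
  W is a collider here and neither W nor any of its descendants is conditioned on, so the collider stays closed — the path is blocked at W.
At least one path is unblocked, so d-separation fails.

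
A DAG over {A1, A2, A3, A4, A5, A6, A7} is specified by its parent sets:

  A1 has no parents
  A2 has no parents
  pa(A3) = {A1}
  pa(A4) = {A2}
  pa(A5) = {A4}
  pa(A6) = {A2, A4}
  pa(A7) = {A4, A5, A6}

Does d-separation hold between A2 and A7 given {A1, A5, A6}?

No — A2 and A7 are not d-separated given {A1, A5, A6}.

Enumerating the 6 paths from A2 to A7 and testing each for blocking by {A1, A5, A6}:
Path 1: A2 → A4 → A5 → A7
  A5 is a chain here and A5 is conditioned on, so the path is blocked at A5.
Path 2: A2 → A4 → A6 → A7
  A6 is a chain here and A6 is conditioned on, so the path is blocked at A6.
Path 3: A2 → A4 → A7
  A4 is a chain and A4 is not conditioned on — no node blocks this path, so it is active.
Path 4: A2 → A6 ← A4 → A5 → A7
  A5 is a chain here and A5 is conditioned on, so the path is blocked at A5.
Path 5: A2 → A6 ← A4 → A7
  A6 is a collider and A6 is conditioned on, which opens it; A4 is a fork and A4 is not conditioned on — no node blocks this path, so it is active.
Path 6: A2 → A6 → A7
  A6 is a chain here and A6 is conditioned on, so the path is blocked at A6.
At least one path is unblocked, so d-separation fails.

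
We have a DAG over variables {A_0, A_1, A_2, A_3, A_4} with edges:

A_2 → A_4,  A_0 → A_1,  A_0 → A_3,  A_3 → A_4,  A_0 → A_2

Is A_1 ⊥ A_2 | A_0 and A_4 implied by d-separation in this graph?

2 paths connect A_1 and A_2; each must be blocked for d-separation to hold:
  1. A_1 ← A_0 → A_2 — A_0:fork[blocks] ⇒ blocked
  2. A_1 ← A_0 → A_3 → A_4 ← A_2 — A_0:fork[blocks]; A_3:chain[open]; A_4:collider[open] ⇒ blocked
Since every path is blocked, d-separation holds.

Yes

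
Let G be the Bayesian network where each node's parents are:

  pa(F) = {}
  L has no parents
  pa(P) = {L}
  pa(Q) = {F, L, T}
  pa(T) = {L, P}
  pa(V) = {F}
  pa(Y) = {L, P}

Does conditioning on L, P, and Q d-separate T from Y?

Enumerating the 6 paths from T to Y and testing each for blocking by {L, P, Q}:
  1. T ← P → Y — P:fork[blocks] ⇒ blocked
  2. T ← P ← L → Y — P:chain[blocks]; L:fork[blocks] ⇒ blocked
  3. T → Q ← L → P → Y — Q:collider[open]; L:fork[blocks]; P:chain[blocks] ⇒ blocked
  4. T → Q ← L → Y — Q:collider[open]; L:fork[blocks] ⇒ blocked
  5. T ← L → P → Y — L:fork[blocks]; P:chain[blocks] ⇒ blocked
  6. T ← L → Y — L:fork[blocks] ⇒ blocked
All paths are blocked; T ⊥ Y | {L, P, Q} holds.

Yes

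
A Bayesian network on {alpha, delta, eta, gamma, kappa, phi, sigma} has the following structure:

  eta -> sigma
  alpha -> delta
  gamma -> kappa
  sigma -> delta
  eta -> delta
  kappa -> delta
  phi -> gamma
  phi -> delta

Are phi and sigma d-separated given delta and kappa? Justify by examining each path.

Enumerating the 4 paths from phi to sigma and testing each for blocking by {delta, kappa}:
  1. phi → delta ← eta → sigma — delta:collider[open]; eta:fork[open] ⇒ active
  2. phi → delta ← sigma — delta:collider[open] ⇒ active
  3. phi → gamma → kappa → delta ← eta → sigma — gamma:chain[open]; kappa:chain[blocks]; delta:collider[open]; eta:fork[open] ⇒ blocked
  4. phi → gamma → kappa → delta ← sigma — gamma:chain[open]; kappa:chain[blocks]; delta:collider[open] ⇒ blocked
Since the path phi → delta ← eta → sigma is active, phi and sigma are not d-separated given {delta, kappa}.

No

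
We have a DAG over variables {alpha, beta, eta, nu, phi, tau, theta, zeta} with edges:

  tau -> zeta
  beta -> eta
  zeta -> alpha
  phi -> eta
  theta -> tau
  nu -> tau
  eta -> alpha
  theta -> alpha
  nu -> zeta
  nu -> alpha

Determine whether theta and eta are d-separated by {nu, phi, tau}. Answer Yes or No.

We examine all 5 paths between theta and eta:
  1. theta → alpha ← eta — alpha:collider[blocks] ⇒ blocked
  2. theta → tau ← nu → alpha ← eta — tau:collider[open]; nu:fork[blocks]; alpha:collider[blocks] ⇒ blocked
  3. theta → tau ← nu → zeta → alpha ← eta — tau:collider[open]; nu:fork[blocks]; zeta:chain[open]; alpha:collider[blocks] ⇒ blocked
  4. theta → tau → zeta ← nu → alpha ← eta — tau:chain[blocks]; zeta:collider[blocks]; nu:fork[blocks]; alpha:collider[blocks] ⇒ blocked
  5. theta → tau → zeta → alpha ← eta — tau:chain[blocks]; zeta:chain[open]; alpha:collider[blocks] ⇒ blocked
Every path is blocked, so theta and eta are d-separated given {nu, phi, tau}.

Yes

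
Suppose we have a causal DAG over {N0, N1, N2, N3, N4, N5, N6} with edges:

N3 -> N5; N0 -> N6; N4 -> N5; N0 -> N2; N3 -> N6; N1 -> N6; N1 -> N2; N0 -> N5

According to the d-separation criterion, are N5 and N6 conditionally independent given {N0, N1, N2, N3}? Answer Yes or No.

3 paths connect N5 and N6; each must be blocked for d-separation to hold:
  1. N5 ← N0 → N2 ← N1 → N6 — N0:fork[blocks]; N2:collider[open]; N1:fork[blocks] ⇒ blocked
  2. N5 ← N0 → N6 — N0:fork[blocks] ⇒ blocked
  3. N5 ← N3 → N6 — N3:fork[blocks] ⇒ blocked
Since every path is blocked, d-separation holds.

Yes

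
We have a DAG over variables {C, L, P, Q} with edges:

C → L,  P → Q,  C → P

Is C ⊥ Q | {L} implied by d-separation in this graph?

No

There is one path between C and Q:
Path 1: C → P → Q
  P is a chain and P is not conditioned on — no node blocks this path, so it is active.
At least one path is unblocked, so d-separation fails.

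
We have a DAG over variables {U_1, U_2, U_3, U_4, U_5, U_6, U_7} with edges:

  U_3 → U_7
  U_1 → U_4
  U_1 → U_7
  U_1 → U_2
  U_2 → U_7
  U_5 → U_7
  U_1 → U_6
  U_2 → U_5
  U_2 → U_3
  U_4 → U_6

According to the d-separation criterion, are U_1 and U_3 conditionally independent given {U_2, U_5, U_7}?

No

6 paths connect U_1 and U_3; each must be blocked for d-separation to hold:
Path 1: U_1 → U_7 ← U_3
  U_7 is a collider and U_7 is conditioned on, which opens it — no node blocks this path, so it is active.
Path 2: U_1 → U_7 ← U_2 → U_3
  U_2 is a fork here and U_2 is conditioned on, so the path is blocked at U_2.
Path 3: U_1 → U_7 ← U_5 ← U_2 → U_3
  U_5 is a chain here and U_5 is conditioned on, so the path is blocked at U_5.
Path 4: U_1 → U_2 → U_7 ← U_3
  U_2 is a chain here and U_2 is conditioned on, so the path is blocked at U_2.
Path 5: U_1 → U_2 → U_3
  U_2 is a chain here and U_2 is conditioned on, so the path is blocked at U_2.
Path 6: U_1 → U_2 → U_5 → U_7 ← U_3
  U_2 is a chain here and U_2 is conditioned on, so the path is blocked at U_2.
At least one path is unblocked, so d-separation fails.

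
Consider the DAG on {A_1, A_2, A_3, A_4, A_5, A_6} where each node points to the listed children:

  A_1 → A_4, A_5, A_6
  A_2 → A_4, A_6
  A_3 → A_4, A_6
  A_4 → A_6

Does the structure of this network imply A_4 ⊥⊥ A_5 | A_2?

No — A_4 and A_5 are not d-separated given {A_2}.

There are 4 undirected paths between A_4 and A_5; checking each against the conditioning set {A_2}:
Path 1: A_4 ← A_1 → A_5
  A_1 is a fork and A_1 is not conditioned on — no node blocks this path, so it is active.
Path 2: A_4 ← A_3 → A_6 ← A_1 → A_5
  A_6 is a collider here and neither A_6 nor any of its descendants is conditioned on, so the collider stays closed — the path is blocked at A_6.
Path 3: A_4 → A_6 ← A_1 → A_5
  A_6 is a collider here and neither A_6 nor any of its descendants is conditioned on, so the collider stays closed — the path is blocked at A_6.
Path 4: A_4 ← A_2 → A_6 ← A_1 → A_5
  A_2 is a fork here and A_2 is conditioned on, so the path is blocked at A_2.
At least one path is unblocked, so d-separation fails.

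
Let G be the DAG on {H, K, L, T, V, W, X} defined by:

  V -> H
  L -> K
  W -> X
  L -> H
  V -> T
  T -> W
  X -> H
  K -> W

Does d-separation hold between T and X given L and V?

4 paths connect T and X; each must be blocked for d-separation to hold:
Path 1: T ← V → H ← X
  V is a fork here and V is conditioned on, so the path is blocked at V.
Path 2: T ← V → H ← L → K → W → X
  V is a fork here and V is conditioned on, so the path is blocked at V.
Path 3: T → W → X
  W is a chain and W is not conditioned on — no node blocks this path, so it is active.
Path 4: T → W ← K ← L → H ← X
  W is a collider here and neither W nor any of its descendants is conditioned on, so the collider stays closed — the path is blocked at W.
At least one path is unblocked, so d-separation fails.

No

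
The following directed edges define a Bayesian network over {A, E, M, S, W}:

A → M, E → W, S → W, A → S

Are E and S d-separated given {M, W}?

The only undirected path from E to S is:
Path 1: E → W ← S
  W is a collider and W is conditioned on, which opens it — no node blocks this path, so it is active.
Because an active path exists, E and S are not d-separated.

No — E and S are not d-separated given {M, W}.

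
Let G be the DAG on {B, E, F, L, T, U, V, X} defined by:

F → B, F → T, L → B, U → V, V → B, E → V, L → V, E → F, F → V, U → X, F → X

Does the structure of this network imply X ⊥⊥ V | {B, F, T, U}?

Enumerating the 5 paths from X to V and testing each for blocking by {B, F, T, U}:
Path 1: X ← U → V
  U is a fork here and U is conditioned on, so the path is blocked at U.
Path 2: X ← F → V
  F is a fork here and F is conditioned on, so the path is blocked at F.
Path 3: X ← F → B ← L → V
  F is a fork here and F is conditioned on, so the path is blocked at F.
Path 4: X ← F → B ← V
  F is a fork here and F is conditioned on, so the path is blocked at F.
Path 5: X ← F ← E → V
  F is a chain here and F is conditioned on, so the path is blocked at F.
Since every path is blocked, d-separation holds.

Yes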